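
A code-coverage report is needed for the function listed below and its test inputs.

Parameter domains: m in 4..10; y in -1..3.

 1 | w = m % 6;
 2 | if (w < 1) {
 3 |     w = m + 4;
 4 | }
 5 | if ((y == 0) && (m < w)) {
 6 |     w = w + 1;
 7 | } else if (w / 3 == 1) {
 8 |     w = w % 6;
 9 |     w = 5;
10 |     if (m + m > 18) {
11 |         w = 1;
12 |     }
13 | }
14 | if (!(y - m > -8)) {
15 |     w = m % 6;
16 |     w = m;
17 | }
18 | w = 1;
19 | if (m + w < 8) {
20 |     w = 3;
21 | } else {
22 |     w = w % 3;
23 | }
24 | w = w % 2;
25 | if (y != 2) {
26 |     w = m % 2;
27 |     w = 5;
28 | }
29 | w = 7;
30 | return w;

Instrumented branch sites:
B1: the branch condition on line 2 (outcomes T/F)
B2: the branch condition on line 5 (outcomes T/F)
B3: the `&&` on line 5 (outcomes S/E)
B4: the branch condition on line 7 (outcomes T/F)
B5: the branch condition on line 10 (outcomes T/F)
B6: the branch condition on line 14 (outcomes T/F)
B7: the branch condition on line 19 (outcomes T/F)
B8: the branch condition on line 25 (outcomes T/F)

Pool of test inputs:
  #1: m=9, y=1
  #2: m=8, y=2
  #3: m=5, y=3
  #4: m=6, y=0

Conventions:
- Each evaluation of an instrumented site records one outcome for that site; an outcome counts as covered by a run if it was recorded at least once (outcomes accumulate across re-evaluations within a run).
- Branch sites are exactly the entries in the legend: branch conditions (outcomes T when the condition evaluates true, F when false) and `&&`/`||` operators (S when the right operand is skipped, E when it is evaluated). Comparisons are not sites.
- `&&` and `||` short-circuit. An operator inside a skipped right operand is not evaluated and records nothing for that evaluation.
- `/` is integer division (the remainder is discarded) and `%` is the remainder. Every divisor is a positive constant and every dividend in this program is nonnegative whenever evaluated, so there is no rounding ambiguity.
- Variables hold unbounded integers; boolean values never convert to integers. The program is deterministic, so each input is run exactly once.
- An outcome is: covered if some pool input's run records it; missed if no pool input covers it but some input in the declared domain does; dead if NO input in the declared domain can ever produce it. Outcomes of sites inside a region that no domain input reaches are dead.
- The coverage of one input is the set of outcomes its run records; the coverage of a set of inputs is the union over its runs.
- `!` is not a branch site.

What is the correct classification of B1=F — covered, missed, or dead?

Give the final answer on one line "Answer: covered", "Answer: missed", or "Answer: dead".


B1=F is recorded by pool input(s) 1, 2, 3 -> covered
Answer: covered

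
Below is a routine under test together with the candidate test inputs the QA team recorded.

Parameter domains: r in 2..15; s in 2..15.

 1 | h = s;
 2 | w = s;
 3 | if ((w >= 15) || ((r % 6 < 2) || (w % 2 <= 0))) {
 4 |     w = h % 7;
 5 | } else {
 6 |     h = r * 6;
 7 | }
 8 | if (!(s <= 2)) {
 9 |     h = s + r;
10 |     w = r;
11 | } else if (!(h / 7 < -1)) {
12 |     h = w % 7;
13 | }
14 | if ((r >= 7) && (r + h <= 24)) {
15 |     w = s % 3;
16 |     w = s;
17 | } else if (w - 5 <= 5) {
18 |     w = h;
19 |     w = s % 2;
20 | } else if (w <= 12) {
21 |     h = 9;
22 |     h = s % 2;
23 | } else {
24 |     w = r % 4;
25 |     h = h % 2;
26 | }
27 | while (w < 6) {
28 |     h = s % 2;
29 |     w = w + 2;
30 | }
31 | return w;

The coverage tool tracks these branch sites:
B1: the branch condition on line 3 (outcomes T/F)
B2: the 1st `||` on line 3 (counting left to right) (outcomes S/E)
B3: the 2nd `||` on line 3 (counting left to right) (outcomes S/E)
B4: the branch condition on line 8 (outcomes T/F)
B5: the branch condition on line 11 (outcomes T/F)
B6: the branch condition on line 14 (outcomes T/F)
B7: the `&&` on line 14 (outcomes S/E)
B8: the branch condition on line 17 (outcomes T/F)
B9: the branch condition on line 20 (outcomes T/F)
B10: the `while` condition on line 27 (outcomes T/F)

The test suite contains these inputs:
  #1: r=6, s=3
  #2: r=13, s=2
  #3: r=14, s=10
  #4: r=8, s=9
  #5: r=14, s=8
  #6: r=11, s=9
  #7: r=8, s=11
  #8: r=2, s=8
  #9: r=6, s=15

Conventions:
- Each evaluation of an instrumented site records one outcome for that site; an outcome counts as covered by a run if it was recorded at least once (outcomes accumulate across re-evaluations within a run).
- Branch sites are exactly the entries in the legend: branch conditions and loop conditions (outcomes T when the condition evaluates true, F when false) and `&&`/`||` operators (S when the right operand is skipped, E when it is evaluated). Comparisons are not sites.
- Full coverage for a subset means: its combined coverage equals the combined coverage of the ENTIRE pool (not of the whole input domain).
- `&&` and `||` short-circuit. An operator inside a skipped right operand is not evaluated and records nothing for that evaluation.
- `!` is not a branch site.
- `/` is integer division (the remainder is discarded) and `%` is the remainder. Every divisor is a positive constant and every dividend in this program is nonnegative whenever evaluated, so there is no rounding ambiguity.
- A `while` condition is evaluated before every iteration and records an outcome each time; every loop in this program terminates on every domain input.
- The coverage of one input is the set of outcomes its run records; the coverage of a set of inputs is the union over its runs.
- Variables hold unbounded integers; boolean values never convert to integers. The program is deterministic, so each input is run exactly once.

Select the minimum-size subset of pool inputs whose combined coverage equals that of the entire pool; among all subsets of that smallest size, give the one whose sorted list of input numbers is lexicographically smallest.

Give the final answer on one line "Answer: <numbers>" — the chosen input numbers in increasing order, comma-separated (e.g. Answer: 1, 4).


run #1 (r=6, s=3) records B1=T, B2=E, B3=S, B4=T, B6=F, B7=S, B8=T, B10=T, B10=F
run #2 (r=13, s=2) records B1=T, B2=E, B3=S, B4=F, B5=T, B6=T, B7=E, B10=T, B10=F
run #3 (r=14, s=10) records B1=T, B2=E, B3=E, B4=T, B6=F, B7=E, B8=F, B9=F, B10=T, B10=F
run #4 (r=8, s=9) records B1=F, B2=E, B3=E, B4=T, B6=F, B7=E, B8=T, B10=T, B10=F
run #5 (r=14, s=8) records B1=T, B2=E, B3=E, B4=T, B6=F, B7=E, B8=F, B9=F, B10=T, B10=F
run #6 (r=11, s=9) records B1=F, B2=E, B3=E, B4=T, B6=F, B7=E, B8=F, B9=T, B10=F
run #7 (r=8, s=11) records B1=F, B2=E, B3=E, B4=T, B6=F, B7=E, B8=T, B10=T, B10=F
run #8 (r=2, s=8) records B1=T, B2=E, B3=E, B4=T, B6=F, B7=S, B8=T, B10=T, B10=F
run #9 (r=6, s=15) records B1=T, B2=S, B4=T, B6=F, B7=S, B8=T, B10=T, B10=F
together the pool reaches 19 outcomes: B1=T, B1=F, B2=S, B2=E, B3=S, B3=E, B4=T, B4=F, B5=T, B6=T, B6=F, B7=S, B7=E, B8=T, B8=F, B9=T, B9=F, B10=T, B10=F
no size-1 subset reaches all 19 outcomes (best union: 10/19)
no size-2 subset reaches all 19 outcomes (best union: 15/19)
no size-3 subset reaches all 19 outcomes (best union: 18/19)
the canonical winner is {2, 3, 6, 9}: size 4, full 19-outcome coverage, earliest index list among size-4 covers
Answer: 2, 3, 6, 9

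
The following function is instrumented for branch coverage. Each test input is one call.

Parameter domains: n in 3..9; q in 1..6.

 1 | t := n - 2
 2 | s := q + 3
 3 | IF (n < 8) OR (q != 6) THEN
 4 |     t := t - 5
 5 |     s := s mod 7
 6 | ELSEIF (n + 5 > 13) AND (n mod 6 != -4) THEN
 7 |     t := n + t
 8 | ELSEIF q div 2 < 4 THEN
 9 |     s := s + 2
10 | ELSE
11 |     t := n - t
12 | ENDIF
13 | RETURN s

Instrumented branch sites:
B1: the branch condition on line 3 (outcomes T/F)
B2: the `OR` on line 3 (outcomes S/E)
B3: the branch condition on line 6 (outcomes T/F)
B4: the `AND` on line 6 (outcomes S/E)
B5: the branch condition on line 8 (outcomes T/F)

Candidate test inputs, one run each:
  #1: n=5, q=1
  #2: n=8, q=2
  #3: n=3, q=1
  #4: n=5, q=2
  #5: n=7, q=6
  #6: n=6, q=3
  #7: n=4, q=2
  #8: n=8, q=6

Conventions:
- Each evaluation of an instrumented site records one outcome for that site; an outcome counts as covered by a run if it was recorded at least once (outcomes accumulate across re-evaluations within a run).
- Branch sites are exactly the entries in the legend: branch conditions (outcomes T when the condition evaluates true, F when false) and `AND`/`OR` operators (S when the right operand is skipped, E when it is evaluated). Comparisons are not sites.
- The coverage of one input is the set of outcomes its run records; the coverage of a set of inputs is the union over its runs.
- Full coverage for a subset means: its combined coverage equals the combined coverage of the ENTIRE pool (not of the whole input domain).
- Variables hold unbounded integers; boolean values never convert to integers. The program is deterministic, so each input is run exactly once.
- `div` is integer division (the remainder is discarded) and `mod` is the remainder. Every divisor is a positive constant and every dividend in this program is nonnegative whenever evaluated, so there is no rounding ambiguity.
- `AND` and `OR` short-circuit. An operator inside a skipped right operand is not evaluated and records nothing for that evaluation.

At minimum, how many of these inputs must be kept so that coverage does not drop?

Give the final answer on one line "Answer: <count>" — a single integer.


#1 (n=5, q=1) -> B2->S, B1->T; covered: B1=T, B2=S
#2 (n=8, q=2) -> B2->E, B1->T; covered: B1=T, B2=E
#3 (n=3, q=1) -> B2->S, B1->T; covered: B1=T, B2=S
#4 (n=5, q=2) -> B2->S, B1->T; covered: B1=T, B2=S
#5 (n=7, q=6) -> B2->S, B1->T; covered: B1=T, B2=S
#6 (n=6, q=3) -> B2->S, B1->T; covered: B1=T, B2=S
#7 (n=4, q=2) -> B2->S, B1->T; covered: B1=T, B2=S
#8 (n=8, q=6) -> B2->E, B1->F, B4->S, B3->F, B5->T; covered: B1=F, B2=E, B3=F, B4=S, B5=T
together the pool reaches 7 outcomes: B1=T, B1=F, B2=S, B2=E, B3=F, B4=S, B5=T
size 1 is not enough: best union over all size-1 subsets is 5/7
the canonical winner is {1, 8}: size 2, full 7-outcome coverage, earliest index list among size-2 covers
Answer: 2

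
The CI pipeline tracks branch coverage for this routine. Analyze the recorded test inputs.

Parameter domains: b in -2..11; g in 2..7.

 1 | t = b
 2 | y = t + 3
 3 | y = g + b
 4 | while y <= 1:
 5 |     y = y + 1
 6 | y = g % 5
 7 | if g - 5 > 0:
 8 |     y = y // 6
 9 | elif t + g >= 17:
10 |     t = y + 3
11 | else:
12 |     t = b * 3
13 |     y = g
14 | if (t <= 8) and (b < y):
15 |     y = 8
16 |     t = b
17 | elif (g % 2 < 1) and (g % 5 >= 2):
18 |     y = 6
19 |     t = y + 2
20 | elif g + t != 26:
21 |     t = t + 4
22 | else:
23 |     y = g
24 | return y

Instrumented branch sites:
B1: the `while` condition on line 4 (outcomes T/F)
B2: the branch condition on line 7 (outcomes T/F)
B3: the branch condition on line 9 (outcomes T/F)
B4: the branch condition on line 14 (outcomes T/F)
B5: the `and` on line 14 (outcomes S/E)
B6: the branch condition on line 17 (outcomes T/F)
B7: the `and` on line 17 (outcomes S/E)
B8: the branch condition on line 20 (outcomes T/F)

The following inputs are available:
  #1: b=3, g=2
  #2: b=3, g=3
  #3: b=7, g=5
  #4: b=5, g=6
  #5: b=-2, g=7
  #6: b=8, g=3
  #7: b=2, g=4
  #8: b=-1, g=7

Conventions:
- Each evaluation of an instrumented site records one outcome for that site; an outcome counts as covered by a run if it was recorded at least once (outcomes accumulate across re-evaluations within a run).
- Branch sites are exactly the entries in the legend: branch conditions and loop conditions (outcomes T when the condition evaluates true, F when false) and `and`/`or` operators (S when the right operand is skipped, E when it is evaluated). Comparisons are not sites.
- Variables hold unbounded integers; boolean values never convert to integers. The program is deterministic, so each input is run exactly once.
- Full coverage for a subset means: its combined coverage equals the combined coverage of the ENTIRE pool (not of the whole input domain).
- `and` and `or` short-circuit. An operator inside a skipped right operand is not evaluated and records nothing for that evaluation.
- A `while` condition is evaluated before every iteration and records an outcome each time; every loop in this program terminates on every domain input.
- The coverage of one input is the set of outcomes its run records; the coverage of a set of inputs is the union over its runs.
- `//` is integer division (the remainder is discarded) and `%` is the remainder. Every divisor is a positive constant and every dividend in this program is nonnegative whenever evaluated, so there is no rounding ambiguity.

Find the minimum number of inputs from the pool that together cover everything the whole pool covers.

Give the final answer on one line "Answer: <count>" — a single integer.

test 1 (b=3, g=2) hits B1=F, B2=F, B3=F, B4=F, B5=S, B6=T, B7=E
test 2 (b=3, g=3) hits B1=F, B2=F, B3=F, B4=F, B5=S, B6=F, B7=S, B8=T
test 3 (b=7, g=5) hits B1=F, B2=F, B3=F, B4=F, B5=S, B6=F, B7=S, B8=F
test 4 (b=5, g=6) hits B1=F, B2=T, B4=F, B5=E, B6=F, B7=E, B8=T
test 5 (b=-2, g=7) hits B1=F, B2=T, B4=T, B5=E
test 6 (b=8, g=3) hits B1=F, B2=F, B3=F, B4=F, B5=S, B6=F, B7=S, B8=T
test 7 (b=2, g=4) hits B1=F, B2=F, B3=F, B4=T, B5=E
test 8 (b=-1, g=7) hits B1=F, B2=T, B4=T, B5=E
the full pool covers 14 outcomes: B1=F, B2=T, B2=F, B3=F, B4=T, B4=F, B5=S, B5=E, B6=T, B6=F, B7=S, B7=E, B8=T, B8=F
checked all size-1 subsets: none covers 14 outcomes (max 8/14)
checked all size-2 subsets: none covers 14 outcomes (max 12/14)
checked all size-3 subsets: none covers 14 outcomes (max 13/14)
size 4: inputs {1, 2, 3, 5} cover all 14 outcomes, and no lexicographically smaller subset of this size does

Answer: 4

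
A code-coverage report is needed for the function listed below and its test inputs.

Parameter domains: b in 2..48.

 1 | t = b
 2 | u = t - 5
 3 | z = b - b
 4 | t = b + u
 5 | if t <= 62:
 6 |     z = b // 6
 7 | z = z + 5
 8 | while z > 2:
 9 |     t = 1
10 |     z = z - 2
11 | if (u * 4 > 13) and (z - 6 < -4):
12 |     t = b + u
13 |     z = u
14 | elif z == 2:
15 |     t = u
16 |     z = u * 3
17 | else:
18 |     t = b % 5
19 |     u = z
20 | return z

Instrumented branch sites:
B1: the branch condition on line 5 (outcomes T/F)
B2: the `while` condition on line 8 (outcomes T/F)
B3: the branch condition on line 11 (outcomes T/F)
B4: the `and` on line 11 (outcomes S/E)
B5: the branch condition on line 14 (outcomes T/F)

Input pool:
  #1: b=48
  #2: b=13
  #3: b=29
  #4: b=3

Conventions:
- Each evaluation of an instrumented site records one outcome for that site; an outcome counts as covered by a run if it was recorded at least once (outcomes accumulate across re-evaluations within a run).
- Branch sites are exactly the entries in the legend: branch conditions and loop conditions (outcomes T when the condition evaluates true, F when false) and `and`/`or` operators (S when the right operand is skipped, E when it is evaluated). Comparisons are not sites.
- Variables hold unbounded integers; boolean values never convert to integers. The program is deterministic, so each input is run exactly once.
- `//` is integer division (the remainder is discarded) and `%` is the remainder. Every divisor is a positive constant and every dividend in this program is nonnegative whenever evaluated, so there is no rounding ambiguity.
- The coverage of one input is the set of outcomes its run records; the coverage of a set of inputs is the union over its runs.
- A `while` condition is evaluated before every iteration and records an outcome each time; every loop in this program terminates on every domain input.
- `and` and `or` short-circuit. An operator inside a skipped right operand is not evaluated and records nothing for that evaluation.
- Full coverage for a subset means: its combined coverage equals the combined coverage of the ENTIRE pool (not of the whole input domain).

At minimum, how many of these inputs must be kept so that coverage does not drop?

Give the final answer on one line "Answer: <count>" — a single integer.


input #1 (b=48): covers B1=F, B2=T, B2=F, B3=T, B4=E
input #2 (b=13): covers B1=T, B2=T, B2=F, B3=T, B4=E
input #3 (b=29): covers B1=T, B2=T, B2=F, B3=T, B4=E
input #4 (b=3): covers B1=T, B2=T, B2=F, B3=F, B4=S, B5=F
together the pool reaches 9 outcomes: B1=T, B1=F, B2=T, B2=F, B3=T, B3=F, B4=S, B4=E, B5=F
no size-1 subset reaches all 9 outcomes (best union: 6/9)
size 2: inputs {1, 4} cover all 9 outcomes, and no lexicographically smaller subset of this size does
Answer: 2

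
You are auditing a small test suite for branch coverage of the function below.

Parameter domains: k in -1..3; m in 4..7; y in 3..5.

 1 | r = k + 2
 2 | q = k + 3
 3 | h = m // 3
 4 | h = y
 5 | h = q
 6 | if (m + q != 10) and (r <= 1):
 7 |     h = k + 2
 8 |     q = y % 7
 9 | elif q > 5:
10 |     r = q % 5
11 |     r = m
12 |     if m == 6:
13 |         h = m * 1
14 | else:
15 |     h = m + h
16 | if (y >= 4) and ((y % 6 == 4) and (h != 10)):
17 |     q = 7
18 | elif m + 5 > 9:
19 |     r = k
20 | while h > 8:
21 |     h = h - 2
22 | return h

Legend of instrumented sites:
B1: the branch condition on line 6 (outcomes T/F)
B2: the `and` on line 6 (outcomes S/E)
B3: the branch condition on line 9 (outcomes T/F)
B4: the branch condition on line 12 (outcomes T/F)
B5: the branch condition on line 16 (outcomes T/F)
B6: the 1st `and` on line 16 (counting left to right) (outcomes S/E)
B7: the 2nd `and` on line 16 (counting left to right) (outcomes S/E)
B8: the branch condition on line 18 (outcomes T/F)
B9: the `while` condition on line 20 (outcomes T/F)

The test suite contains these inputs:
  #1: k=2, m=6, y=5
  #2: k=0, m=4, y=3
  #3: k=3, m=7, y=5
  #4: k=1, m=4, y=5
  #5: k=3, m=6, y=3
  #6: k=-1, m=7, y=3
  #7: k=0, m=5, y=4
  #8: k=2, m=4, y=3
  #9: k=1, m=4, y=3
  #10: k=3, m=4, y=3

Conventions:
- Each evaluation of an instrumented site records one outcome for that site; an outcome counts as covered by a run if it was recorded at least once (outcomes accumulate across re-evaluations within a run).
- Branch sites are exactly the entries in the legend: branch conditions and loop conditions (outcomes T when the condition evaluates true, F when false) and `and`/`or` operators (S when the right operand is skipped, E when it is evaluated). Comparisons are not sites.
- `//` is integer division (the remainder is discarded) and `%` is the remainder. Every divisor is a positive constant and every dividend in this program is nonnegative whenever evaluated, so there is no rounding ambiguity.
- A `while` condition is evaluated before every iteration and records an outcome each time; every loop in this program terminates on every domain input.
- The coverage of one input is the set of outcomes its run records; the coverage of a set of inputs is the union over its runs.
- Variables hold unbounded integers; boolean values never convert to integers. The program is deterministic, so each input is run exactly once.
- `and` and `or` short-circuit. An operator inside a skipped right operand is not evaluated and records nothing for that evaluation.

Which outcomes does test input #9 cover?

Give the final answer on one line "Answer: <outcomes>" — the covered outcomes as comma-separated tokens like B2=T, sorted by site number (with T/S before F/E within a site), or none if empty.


Running input #9 (k=1, m=4, y=3), event by event:
  B2->E, B1->F, B3->F, B6->S, B5->F, B8->F, B9->F
as a set, this run covers: B1=F, B2=E, B3=F, B5=F, B6=S, B8=F, B9=F
Answer: B1=F, B2=E, B3=F, B5=F, B6=S, B8=F, B9=F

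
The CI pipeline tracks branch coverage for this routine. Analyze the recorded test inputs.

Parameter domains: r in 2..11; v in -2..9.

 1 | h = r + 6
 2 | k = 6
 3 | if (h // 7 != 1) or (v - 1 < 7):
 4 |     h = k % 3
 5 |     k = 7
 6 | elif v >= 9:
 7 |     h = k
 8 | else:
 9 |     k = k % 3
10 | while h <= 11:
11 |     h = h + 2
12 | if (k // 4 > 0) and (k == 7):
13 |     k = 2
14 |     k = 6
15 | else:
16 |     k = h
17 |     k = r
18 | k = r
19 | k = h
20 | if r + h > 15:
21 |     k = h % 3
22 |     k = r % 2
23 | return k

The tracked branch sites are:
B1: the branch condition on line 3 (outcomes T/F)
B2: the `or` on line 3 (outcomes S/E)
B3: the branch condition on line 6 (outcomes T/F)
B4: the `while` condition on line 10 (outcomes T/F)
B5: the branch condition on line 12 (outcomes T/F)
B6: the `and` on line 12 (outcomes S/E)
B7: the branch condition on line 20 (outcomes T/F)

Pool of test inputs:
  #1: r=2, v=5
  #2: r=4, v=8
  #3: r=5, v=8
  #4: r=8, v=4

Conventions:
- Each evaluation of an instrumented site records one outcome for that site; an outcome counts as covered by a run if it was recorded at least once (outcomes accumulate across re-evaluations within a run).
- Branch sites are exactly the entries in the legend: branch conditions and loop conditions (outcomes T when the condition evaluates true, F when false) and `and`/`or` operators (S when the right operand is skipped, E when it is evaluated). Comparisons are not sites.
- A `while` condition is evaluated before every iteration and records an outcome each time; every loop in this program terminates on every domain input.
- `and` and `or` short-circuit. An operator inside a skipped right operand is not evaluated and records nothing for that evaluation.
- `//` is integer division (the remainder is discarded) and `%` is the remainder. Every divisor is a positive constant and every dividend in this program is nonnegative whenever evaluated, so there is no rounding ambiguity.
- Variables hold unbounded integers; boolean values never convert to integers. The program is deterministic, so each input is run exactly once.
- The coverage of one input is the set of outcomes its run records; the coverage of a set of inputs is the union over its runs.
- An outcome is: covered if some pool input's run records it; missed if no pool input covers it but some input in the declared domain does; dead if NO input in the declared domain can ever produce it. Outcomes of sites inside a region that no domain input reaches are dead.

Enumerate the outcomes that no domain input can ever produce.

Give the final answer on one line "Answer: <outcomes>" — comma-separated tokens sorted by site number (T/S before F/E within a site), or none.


exhaustive pass over the 120-input domain:
  reachable outcomes have witnesses, e.g. B1=T (e.g. r=2, v=-2), B1=F (e.g. r=2, v=8), B2=S (e.g. r=8, v=-2), B2=E (e.g. r=2, v=-2)
Answer: none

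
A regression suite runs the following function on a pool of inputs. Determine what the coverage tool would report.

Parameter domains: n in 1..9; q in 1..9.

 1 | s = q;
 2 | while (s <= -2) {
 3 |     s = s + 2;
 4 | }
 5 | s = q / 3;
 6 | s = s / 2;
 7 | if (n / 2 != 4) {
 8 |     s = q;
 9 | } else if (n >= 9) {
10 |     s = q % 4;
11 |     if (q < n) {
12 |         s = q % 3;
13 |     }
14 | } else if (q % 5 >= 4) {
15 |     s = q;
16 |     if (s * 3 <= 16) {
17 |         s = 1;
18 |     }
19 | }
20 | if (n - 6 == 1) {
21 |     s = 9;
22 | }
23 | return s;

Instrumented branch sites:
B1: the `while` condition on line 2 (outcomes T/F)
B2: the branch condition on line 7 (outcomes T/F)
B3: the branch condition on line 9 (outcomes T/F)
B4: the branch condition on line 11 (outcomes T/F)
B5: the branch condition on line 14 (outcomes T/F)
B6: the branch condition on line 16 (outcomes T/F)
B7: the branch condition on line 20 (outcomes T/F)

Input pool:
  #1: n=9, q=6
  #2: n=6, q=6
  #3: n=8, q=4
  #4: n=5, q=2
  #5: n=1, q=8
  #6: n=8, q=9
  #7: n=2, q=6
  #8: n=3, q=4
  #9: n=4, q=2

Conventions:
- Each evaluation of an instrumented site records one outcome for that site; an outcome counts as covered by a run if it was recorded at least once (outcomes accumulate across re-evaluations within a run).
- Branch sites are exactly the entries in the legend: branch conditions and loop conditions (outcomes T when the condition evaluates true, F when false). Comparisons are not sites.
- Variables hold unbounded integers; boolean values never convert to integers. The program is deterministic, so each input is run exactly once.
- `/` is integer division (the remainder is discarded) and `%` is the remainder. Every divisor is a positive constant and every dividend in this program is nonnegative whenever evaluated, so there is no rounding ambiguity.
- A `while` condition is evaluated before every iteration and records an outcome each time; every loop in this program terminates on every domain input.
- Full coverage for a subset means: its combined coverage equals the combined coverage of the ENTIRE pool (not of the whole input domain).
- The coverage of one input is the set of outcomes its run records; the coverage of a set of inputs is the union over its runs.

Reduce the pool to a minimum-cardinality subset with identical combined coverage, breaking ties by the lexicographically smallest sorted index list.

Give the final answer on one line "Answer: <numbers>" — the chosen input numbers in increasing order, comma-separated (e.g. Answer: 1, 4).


input #1 (n=9, q=6): events B1->F, B2->F, B3->T, B4->T, B7->F; covers B1=F, B2=F, B3=T, B4=T, B7=F
input #2 (n=6, q=6): events B1->F, B2->T, B7->F; covers B1=F, B2=T, B7=F
input #3 (n=8, q=4): events B1->F, B2->F, B3->F, B5->T, B6->T, B7->F; covers B1=F, B2=F, B3=F, B5=T, B6=T, B7=F
input #4 (n=5, q=2): events B1->F, B2->T, B7->F; covers B1=F, B2=T, B7=F
input #5 (n=1, q=8): events B1->F, B2->T, B7->F; covers B1=F, B2=T, B7=F
input #6 (n=8, q=9): events B1->F, B2->F, B3->F, B5->T, B6->F, B7->F; covers B1=F, B2=F, B3=F, B5=T, B6=F, B7=F
input #7 (n=2, q=6): events B1->F, B2->T, B7->F; covers B1=F, B2=T, B7=F
input #8 (n=3, q=4): events B1->F, B2->T, B7->F; covers B1=F, B2=T, B7=F
input #9 (n=4, q=2): events B1->F, B2->T, B7->F; covers B1=F, B2=T, B7=F
pool-wide coverage (10 outcomes): B1=F, B2=T, B2=F, B3=T, B3=F, B4=T, B5=T, B6=T, B6=F, B7=F
no size-1 subset reaches all 10 outcomes (best union: 6/10)
no size-2 subset reaches all 10 outcomes (best union: 8/10)
no size-3 subset reaches all 10 outcomes (best union: 9/10)
the canonical winner is {1, 2, 3, 6}: size 4, full 10-outcome coverage, earliest index list among size-4 covers
Answer: 1, 2, 3, 6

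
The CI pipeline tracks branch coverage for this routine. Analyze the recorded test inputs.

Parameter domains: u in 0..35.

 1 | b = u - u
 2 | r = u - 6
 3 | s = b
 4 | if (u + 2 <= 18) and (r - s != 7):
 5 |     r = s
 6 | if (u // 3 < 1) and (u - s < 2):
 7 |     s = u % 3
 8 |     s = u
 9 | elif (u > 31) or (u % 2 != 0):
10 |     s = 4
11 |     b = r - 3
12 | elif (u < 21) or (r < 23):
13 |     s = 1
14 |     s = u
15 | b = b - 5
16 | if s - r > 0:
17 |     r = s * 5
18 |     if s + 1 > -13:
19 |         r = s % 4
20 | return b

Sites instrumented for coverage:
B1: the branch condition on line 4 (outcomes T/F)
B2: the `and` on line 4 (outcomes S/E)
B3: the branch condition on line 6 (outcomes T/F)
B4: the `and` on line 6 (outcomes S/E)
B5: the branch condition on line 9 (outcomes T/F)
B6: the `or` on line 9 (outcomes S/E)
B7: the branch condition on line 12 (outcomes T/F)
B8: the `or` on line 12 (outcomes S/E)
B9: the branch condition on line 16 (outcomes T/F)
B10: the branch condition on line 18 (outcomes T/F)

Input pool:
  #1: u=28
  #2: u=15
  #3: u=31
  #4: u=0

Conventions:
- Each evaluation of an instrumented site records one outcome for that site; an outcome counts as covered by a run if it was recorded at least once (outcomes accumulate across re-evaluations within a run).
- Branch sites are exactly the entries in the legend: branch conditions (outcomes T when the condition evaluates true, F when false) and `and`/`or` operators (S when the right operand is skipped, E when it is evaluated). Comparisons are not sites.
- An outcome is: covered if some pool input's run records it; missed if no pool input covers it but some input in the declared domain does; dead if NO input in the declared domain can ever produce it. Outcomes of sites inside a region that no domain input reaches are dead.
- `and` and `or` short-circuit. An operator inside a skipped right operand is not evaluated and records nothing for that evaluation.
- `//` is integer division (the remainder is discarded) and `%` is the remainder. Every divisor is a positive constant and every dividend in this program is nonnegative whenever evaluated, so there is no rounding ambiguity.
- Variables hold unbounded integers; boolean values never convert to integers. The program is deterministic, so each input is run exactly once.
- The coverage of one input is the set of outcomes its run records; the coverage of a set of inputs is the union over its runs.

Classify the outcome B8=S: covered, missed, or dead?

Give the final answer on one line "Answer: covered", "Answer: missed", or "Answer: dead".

no pool input records B8=S
but domain input (u=2) does record it -> reachable, so missed

Answer: missed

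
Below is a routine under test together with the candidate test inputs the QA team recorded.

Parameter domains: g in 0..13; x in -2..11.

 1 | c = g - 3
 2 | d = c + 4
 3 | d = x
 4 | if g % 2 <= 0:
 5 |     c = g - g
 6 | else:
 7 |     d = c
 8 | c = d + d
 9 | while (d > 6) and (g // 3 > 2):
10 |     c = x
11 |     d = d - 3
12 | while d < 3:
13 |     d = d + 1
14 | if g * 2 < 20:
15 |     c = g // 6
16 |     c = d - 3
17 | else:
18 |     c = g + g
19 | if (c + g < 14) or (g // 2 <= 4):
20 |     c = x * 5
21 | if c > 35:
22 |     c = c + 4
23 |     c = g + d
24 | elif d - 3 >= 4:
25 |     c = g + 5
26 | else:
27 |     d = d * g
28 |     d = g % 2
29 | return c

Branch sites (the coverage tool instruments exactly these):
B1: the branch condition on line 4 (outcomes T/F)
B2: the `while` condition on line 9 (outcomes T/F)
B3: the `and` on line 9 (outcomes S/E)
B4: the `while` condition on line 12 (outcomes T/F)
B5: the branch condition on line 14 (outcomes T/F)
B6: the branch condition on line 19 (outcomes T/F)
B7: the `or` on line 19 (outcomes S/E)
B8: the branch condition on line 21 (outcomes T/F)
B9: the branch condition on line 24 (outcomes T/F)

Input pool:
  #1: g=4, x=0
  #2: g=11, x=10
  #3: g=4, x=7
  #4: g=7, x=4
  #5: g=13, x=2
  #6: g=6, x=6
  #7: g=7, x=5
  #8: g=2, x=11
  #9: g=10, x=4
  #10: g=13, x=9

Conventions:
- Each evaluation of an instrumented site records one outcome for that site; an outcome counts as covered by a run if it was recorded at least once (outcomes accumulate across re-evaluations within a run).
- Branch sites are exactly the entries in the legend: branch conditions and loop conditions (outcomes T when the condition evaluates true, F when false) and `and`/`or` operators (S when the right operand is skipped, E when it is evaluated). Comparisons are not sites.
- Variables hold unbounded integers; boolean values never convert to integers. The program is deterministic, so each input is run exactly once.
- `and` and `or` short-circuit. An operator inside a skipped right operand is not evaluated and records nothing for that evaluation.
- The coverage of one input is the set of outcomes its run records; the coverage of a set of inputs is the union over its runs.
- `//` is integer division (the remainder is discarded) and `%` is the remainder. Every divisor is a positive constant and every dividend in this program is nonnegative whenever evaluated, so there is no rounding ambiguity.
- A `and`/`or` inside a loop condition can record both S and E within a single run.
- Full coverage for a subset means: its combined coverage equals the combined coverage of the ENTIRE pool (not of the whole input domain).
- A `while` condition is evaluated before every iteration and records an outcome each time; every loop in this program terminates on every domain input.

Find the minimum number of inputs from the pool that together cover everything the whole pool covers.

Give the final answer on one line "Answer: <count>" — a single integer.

test 1 (g=4, x=0) fires B1->T, B3->S, B2->F, B4->T, B4->T, B4->T, B4->F, B5->T, B7->S, B6->T, B8->F, B9->F; hits B1=T, B2=F, B3=S, B4=T, B4=F, B5=T, B6=T, B7=S, B8=F, B9=F
test 2 (g=11, x=10) fires B1->F, B3->E, B2->T, B3->S, B2->F, B4->F, B5->F, B7->E, B6->F, B8->F, B9->F; hits B1=F, B2=T, B2=F, B3=S, B3=E, B4=F, B5=F, B6=F, B7=E, B8=F, B9=F
test 3 (g=4, x=7) fires B1->T, B3->E, B2->F, B4->F, B5->T, B7->S, B6->T, B8->F, B9->T; hits B1=T, B2=F, B3=E, B4=F, B5=T, B6=T, B7=S, B8=F, B9=T
test 4 (g=7, x=4) fires B1->F, B3->S, B2->F, B4->F, B5->T, B7->S, B6->T, B8->F, B9->F; hits B1=F, B2=F, B3=S, B4=F, B5=T, B6=T, B7=S, B8=F, B9=F
test 5 (g=13, x=2) fires B1->F, B3->E, B2->T, B3->E, B2->T, B3->S, B2->F, B4->F, B5->F, B7->E, B6->F, B8->F, B9->F; hits B1=F, B2=T, B2=F, B3=S, B3=E, B4=F, B5=F, B6=F, B7=E, B8=F, B9=F
test 6 (g=6, x=6) fires B1->T, B3->S, B2->F, B4->F, B5->T, B7->S, B6->T, B8->F, B9->F; hits B1=T, B2=F, B3=S, B4=F, B5=T, B6=T, B7=S, B8=F, B9=F
test 7 (g=7, x=5) fires B1->F, B3->S, B2->F, B4->F, B5->T, B7->S, B6->T, B8->F, B9->F; hits B1=F, B2=F, B3=S, B4=F, B5=T, B6=T, B7=S, B8=F, B9=F
test 8 (g=2, x=11) fires B1->T, B3->E, B2->F, B4->F, B5->T, B7->S, B6->T, B8->T; hits B1=T, B2=F, B3=E, B4=F, B5=T, B6=T, B7=S, B8=T
test 9 (g=10, x=4) fires B1->T, B3->S, B2->F, B4->F, B5->F, B7->E, B6->F, B8->F, B9->F; hits B1=T, B2=F, B3=S, B4=F, B5=F, B6=F, B7=E, B8=F, B9=F
test 10 (g=13, x=9) fires B1->F, B3->E, B2->T, B3->E, B2->T, B3->S, B2->F, B4->F, B5->F, B7->E, B6->F, B8->F, B9->F; hits B1=F, B2=T, B2=F, B3=S, B3=E, B4=F, B5=F, B6=F, B7=E, B8=F, B9=F
pool-wide coverage (18 outcomes): B1=T, B1=F, B2=T, B2=F, B3=S, B3=E, B4=T, B4=F, B5=T, B5=F, B6=T, B6=F, B7=S, B7=E, B8=T, B8=F, B9=T, B9=F
checked all size-1 subsets: none covers 18 outcomes (max 11/18)
checked all size-2 subsets: none covers 18 outcomes (max 16/18)
checked all size-3 subsets: none covers 18 outcomes (max 17/18)
at size 4, {1, 2, 3, 8} reaches all 18 outcomes; every lexicographically earlier size-4 subset fails

Answer: 4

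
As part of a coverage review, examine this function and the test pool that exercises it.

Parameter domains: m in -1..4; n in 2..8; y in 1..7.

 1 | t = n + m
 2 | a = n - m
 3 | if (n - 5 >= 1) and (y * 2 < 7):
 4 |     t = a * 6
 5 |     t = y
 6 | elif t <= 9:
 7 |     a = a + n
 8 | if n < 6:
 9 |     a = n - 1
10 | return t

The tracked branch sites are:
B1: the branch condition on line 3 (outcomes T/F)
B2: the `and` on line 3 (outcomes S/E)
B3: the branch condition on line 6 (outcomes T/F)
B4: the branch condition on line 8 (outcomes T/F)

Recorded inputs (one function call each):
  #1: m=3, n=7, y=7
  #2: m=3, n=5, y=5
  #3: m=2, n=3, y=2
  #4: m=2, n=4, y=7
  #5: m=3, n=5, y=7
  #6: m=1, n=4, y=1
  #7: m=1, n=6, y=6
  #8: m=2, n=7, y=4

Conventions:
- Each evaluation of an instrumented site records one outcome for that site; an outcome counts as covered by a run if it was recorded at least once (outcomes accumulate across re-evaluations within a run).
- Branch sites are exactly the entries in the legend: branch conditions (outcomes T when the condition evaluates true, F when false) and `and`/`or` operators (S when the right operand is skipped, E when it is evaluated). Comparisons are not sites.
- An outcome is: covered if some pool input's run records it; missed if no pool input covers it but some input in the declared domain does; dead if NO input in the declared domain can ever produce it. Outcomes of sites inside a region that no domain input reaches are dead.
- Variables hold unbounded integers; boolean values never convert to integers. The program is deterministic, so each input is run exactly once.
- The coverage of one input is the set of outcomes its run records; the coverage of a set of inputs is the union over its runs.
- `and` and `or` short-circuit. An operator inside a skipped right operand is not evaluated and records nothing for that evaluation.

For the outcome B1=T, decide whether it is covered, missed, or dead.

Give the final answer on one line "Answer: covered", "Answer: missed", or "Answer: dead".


no pool input records B1=T
but domain input (m=-1, n=6, y=1) does record it -> reachable, so missed
Answer: missed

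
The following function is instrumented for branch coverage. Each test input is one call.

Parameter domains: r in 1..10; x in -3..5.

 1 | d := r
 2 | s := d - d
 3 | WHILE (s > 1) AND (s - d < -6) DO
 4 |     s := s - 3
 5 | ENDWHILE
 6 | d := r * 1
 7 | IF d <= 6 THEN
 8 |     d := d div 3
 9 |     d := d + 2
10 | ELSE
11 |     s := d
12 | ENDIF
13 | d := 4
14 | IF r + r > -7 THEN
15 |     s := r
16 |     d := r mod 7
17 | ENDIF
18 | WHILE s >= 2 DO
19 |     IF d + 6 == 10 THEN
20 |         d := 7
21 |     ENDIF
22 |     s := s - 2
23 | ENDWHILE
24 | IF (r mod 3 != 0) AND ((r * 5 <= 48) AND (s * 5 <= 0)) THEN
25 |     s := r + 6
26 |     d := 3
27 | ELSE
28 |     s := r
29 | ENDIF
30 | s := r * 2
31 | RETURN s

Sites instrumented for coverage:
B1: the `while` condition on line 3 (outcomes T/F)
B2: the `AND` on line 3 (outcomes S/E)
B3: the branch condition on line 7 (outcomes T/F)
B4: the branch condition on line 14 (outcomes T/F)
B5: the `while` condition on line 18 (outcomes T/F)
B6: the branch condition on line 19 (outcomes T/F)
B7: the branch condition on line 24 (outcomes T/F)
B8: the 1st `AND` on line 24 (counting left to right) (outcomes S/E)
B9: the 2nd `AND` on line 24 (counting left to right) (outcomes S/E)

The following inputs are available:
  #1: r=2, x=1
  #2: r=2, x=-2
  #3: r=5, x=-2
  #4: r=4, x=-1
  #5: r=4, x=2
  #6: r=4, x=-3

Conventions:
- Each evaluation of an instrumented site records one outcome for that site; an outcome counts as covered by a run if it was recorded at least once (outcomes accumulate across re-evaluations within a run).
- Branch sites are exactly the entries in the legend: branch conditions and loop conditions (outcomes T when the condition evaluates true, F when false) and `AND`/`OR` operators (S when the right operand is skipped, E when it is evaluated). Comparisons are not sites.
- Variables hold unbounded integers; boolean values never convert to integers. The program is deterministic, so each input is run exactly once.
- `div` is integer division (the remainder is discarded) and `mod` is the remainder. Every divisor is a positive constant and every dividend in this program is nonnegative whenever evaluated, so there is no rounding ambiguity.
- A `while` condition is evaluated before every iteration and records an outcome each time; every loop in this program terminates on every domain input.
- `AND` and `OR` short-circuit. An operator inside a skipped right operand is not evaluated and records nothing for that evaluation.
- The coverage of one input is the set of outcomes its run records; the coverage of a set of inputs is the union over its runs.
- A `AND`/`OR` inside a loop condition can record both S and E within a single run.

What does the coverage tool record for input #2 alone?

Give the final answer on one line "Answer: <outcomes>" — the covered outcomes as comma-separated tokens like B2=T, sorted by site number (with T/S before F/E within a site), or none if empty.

Event log for input #2 (r=2, x=-2):
  B2->S, B1->F, B3->T, B4->T, B5->T, B6->F, B5->F, B8->E, B9->E, B7->T
distinct outcomes covered: B1=F, B2=S, B3=T, B4=T, B5=T, B5=F, B6=F, B7=T, B8=E, B9=E

Answer: B1=F, B2=S, B3=T, B4=T, B5=T, B5=F, B6=F, B7=T, B8=E, B9=E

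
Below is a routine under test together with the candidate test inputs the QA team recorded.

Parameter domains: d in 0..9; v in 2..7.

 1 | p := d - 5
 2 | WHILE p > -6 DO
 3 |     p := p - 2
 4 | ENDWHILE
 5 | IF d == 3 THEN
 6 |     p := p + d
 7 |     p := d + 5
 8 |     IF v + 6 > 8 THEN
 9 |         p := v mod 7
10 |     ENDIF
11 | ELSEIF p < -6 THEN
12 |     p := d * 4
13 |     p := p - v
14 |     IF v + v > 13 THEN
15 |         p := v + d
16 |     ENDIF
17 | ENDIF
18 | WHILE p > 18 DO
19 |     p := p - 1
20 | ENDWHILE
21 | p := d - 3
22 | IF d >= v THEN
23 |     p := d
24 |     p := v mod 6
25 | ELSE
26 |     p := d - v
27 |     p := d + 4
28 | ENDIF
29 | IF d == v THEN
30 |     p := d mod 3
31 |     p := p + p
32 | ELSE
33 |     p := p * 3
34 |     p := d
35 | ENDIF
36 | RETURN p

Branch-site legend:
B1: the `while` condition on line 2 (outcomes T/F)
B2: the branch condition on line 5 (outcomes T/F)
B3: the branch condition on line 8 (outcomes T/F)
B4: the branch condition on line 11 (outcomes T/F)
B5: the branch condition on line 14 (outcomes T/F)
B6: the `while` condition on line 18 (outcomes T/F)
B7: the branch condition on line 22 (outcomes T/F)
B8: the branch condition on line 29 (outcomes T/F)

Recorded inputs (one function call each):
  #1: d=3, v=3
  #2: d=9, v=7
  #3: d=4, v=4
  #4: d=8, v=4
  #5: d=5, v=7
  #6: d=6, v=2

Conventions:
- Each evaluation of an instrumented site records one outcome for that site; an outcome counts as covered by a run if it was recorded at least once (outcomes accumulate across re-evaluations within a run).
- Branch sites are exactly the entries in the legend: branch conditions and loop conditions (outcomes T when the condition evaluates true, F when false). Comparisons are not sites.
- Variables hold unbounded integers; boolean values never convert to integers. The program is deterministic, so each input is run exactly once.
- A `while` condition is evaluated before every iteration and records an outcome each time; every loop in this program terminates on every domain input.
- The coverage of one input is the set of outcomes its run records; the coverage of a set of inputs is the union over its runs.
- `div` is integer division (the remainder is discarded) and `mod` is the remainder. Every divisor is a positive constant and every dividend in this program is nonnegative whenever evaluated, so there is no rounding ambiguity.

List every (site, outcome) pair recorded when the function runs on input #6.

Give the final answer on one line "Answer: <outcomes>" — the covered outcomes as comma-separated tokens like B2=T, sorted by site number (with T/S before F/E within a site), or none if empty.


Tracing the run of input #6 (d=6, v=2):
  B1->T, B1->T, B1->T, B1->T, B1->F, B2->F, B4->T, B5->F, B6->T, B6->T
  B6->T, B6->T, B6->F, B7->T, B8->F
distinct outcomes covered: B1=T, B1=F, B2=F, B4=T, B5=F, B6=T, B6=F, B7=T, B8=F
Answer: B1=T, B1=F, B2=F, B4=T, B5=F, B6=T, B6=F, B7=T, B8=F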